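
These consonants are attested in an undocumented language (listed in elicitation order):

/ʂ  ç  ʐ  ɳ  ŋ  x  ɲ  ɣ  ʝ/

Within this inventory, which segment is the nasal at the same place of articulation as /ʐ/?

/ʐ/ is a voiced retroflex fricative.
The nasal at the same place is a retroflex nasal — in this inventory, /ɳ/.

/ɳ/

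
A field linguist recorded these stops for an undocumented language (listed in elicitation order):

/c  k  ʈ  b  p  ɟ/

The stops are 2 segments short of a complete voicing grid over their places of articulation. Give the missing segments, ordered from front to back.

/ɖ/, /ɡ/

place of articulation  voiceless  voiced  
bilabial          p         b       
retroflex         ʈ         —       
palatal           c         ɟ       
velar             k         —       
Gaps, from front to back: retroflex lacks voiced (/ɖ/); velar lacks voiced (/ɡ/).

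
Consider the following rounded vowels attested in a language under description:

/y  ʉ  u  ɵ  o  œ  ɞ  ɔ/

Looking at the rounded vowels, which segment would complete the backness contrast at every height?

height            front     central   back    
high              y         ʉ         u       
high-mid          —         ɵ         o       
low-mid           œ         ɞ         ɔ       
The high-mid row has no front member, so the gap is the high-mid front rounded vowel /ø/.

/ø/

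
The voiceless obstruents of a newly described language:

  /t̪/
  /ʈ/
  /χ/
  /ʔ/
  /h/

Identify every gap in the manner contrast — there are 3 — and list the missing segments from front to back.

Stop: /t̪/ (dental), /ʈ/ (retroflex), /ʔ/ (glottal).
Fricative: /χ/ (uvular), /h/ (glottal).
Gaps, from front to back: dental lacks fricative (/θ/); retroflex lacks fricative (/ʂ/); uvular lacks stop (/q/).

/θ/, /ʂ/, /q/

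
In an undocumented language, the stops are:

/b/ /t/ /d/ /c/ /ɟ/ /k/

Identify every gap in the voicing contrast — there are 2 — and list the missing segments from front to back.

Voiceless: /t/ (alveolar), /c/ (palatal), /k/ (velar).
Voiced: /b/ (bilabial), /d/ (alveolar), /ɟ/ (palatal).
Gaps, from front to back: bilabial lacks voiceless (/p/); velar lacks voiced (/ɡ/).

/p/, /ɡ/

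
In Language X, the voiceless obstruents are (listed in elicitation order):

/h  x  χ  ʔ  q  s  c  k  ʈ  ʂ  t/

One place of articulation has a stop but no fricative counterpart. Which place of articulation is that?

alveolar: stop /t/, fricative /s/.
retroflex: stop /ʈ/, fricative /ʂ/.
palatal: stop /c/, fricative —.
velar: stop /k/, fricative /x/.
uvular: stop /q/, fricative /χ/.
glottal: stop /ʔ/, fricative /h/.
Every place of articulation has a fricative member except palatal, where /ç/ would be expected.

palatal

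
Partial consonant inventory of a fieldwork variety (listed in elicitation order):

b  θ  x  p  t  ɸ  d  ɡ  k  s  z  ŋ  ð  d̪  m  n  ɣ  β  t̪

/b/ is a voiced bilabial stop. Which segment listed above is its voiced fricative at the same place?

The voiced fricative at the same place is a voiced bilabial fricative — in this inventory, /β/.

/β/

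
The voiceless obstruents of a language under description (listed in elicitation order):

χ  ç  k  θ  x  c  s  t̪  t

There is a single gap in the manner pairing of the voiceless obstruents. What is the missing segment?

/q/

Stop: /t̪/ (dental), /t/ (alveolar), /c/ (palatal), /k/ (velar).
Fricative: /θ/ (dental), /s/ (alveolar), /ç/ (palatal), /x/ (velar), /χ/ (uvular).
The uvular row has no stop member, so the gap is the uvular stop /q/.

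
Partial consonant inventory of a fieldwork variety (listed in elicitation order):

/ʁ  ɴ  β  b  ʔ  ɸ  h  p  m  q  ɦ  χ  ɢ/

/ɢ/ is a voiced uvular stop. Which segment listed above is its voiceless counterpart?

The voiceless counterpart is a voiceless uvular stop — in this inventory, /q/.

/q/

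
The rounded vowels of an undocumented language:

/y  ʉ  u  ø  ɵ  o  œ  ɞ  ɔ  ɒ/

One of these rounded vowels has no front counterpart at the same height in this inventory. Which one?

/ɒ/

High: /y/ ~ /ʉ/ ~ /u/
High-mid: /ø/ ~ /ɵ/ ~ /o/
Low-mid: /œ/ ~ /ɞ/ ~ /ɔ/
Low: only /ɒ/ (back); no front partner.
So /ɒ/ is the unpaired segment.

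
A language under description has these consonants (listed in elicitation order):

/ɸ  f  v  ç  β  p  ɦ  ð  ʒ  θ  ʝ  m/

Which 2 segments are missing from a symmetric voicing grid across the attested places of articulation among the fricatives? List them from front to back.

/ʃ/, /h/

Voiceless: /ɸ/ (bilabial), /f/ (labiodental), /θ/ (dental), /ç/ (palatal).
Voiced: /β/ (bilabial), /v/ (labiodental), /ð/ (dental), /ʒ/ (postalveolar), /ʝ/ (palatal), /ɦ/ (glottal).
Gaps, from front to back: postalveolar lacks voiceless (/ʃ/); glottal lacks voiceless (/h/).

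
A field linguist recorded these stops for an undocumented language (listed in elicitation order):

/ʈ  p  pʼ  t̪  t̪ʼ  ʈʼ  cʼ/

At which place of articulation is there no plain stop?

palatal

Plain: /p/ (bilabial), /t̪/ (dental), /ʈ/ (retroflex).
Ejective: /pʼ/ (bilabial), /t̪ʼ/ (dental), /ʈʼ/ (retroflex), /cʼ/ (palatal).
Every place of articulation has a plain member except palatal, where /c/ would be expected.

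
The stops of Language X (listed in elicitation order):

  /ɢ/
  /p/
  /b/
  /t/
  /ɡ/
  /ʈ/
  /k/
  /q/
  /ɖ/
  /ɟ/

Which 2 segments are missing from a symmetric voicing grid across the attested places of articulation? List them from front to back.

place of articulation  voiceless  voiced  
bilabial          p         b       
alveolar          t         —       
retroflex         ʈ         ɖ       
palatal           —         ɟ       
velar             k         ɡ       
uvular            q         ɢ       
Gaps, from front to back: alveolar lacks voiced (/d/); palatal lacks voiceless (/c/).

/d/, /c/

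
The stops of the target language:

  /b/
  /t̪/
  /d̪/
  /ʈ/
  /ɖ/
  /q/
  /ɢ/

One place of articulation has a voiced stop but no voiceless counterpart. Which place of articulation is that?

bilabial

place of articulation  voiceless  voiced  
bilabial          —         b       
dental            t̪        d̪      
retroflex         ʈ         ɖ       
uvular            q         ɢ       
Every place of articulation has a voiceless member except bilabial, where /p/ would be expected.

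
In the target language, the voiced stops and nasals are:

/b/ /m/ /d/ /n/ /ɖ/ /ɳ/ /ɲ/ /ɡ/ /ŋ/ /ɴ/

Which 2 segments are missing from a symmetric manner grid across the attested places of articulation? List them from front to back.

/ɟ/, /ɢ/

bilabial: oral stop /b/, nasal /m/.
alveolar: oral stop /d/, nasal /n/.
retroflex: oral stop /ɖ/, nasal /ɳ/.
palatal: oral stop —, nasal /ɲ/.
velar: oral stop /ɡ/, nasal /ŋ/.
uvular: oral stop —, nasal /ɴ/.
Gaps, from front to back: palatal lacks oral stop (/ɟ/); uvular lacks oral stop (/ɢ/).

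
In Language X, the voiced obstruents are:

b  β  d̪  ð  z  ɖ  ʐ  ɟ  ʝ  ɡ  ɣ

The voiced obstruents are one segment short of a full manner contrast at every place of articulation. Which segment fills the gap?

/d/

place of articulation  stop      fricative
bilabial          b         β       
dental            d̪        ð       
alveolar          —         z       
retroflex         ɖ         ʐ       
palatal           ɟ         ʝ       
velar             ɡ         ɣ       
The alveolar row has no stop member, so the gap is the alveolar stop /d/.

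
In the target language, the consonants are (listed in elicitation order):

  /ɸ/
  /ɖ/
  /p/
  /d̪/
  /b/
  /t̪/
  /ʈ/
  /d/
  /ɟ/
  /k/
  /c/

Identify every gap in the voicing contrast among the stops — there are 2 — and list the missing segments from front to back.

Voiceless: /p/ (bilabial), /t̪/ (dental), /ʈ/ (retroflex), /c/ (palatal), /k/ (velar).
Voiced: /b/ (bilabial), /d̪/ (dental), /d/ (alveolar), /ɖ/ (retroflex), /ɟ/ (palatal).
Gaps, from front to back: alveolar lacks voiceless (/t/); velar lacks voiced (/ɡ/).

/t/, /ɡ/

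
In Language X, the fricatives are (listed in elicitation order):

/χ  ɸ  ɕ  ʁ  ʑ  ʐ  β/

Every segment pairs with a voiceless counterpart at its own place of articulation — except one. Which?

Bilabial: /ɸ/ ~ /β/
Alveolo-palatal: /ɕ/ ~ /ʑ/
Uvular: /χ/ ~ /ʁ/
Retroflex: only /ʐ/ (voiced); no voiceless partner.
So /ʐ/ is the unpaired segment.

/ʐ/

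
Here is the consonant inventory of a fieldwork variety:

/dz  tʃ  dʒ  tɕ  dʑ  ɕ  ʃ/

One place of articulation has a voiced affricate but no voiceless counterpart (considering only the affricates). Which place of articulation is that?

alveolar: voiceless —, voiced /dz/.
postalveolar: voiceless /tʃ/, voiced /dʒ/.
alveolo-palatal: voiceless /tɕ/, voiced /dʑ/.
Every place of articulation has a voiceless member except alveolar, where /ts/ would be expected.

alveolar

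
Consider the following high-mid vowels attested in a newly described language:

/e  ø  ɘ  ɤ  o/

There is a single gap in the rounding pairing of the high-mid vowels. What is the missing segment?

Unrounded: /e/ (front), /ɘ/ (central), /ɤ/ (back).
Rounded: /ø/ (front), /o/ (back).
The central row has no rounded member, so the gap is the central rounded vowel /ɵ/.

/ɵ/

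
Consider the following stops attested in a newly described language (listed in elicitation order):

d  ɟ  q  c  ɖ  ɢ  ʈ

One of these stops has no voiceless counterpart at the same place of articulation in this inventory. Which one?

/d/

Retroflex: /ʈ/ ~ /ɖ/
Palatal: /c/ ~ /ɟ/
Uvular: /q/ ~ /ɢ/
Alveolar: only /d/ (voiced); no voiceless partner.
So /d/ is the unpaired segment.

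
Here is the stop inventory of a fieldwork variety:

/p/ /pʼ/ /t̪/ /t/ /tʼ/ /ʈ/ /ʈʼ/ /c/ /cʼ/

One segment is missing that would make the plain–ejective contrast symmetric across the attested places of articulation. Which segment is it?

place of articulation  plain     ejective
bilabial          p         pʼ      
dental            t̪        —       
alveolar          t         tʼ      
retroflex         ʈ         ʈʼ      
palatal           c         cʼ      
The dental row has no ejective member, so the gap is the ejective dental stop /t̪ʼ/.

/t̪ʼ/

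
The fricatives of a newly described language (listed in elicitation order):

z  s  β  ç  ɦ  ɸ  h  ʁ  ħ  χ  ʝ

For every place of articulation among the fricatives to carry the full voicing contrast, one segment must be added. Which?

Voiceless: /ɸ/ (bilabial), /s/ (alveolar), /ç/ (palatal), /χ/ (uvular), /ħ/ (pharyngeal), /h/ (glottal).
Voiced: /β/ (bilabial), /z/ (alveolar), /ʝ/ (palatal), /ʁ/ (uvular), /ɦ/ (glottal).
The pharyngeal row has no voiced member, so the gap is the voiced pharyngeal fricative /ʕ/.

/ʕ/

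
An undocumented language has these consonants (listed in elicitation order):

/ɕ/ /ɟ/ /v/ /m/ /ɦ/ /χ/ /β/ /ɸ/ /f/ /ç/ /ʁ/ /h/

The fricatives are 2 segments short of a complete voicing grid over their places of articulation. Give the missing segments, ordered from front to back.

bilabial: voiceless /ɸ/, voiced /β/.
labiodental: voiceless /f/, voiced /v/.
alveolo-palatal: voiceless /ɕ/, voiced —.
palatal: voiceless /ç/, voiced —.
uvular: voiceless /χ/, voiced /ʁ/.
glottal: voiceless /h/, voiced /ɦ/.
Gaps, from front to back: alveolo-palatal lacks voiced (/ʑ/); palatal lacks voiced (/ʝ/).

/ʑ/, /ʝ/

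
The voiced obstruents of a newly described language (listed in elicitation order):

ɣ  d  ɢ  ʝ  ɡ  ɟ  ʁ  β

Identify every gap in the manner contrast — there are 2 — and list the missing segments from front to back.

place of articulation  stop      fricative
bilabial          —         β       
alveolar          d         —       
palatal           ɟ         ʝ       
velar             ɡ         ɣ       
uvular            ɢ         ʁ       
Gaps, from front to back: bilabial lacks stop (/b/); alveolar lacks fricative (/z/).

/b/, /z/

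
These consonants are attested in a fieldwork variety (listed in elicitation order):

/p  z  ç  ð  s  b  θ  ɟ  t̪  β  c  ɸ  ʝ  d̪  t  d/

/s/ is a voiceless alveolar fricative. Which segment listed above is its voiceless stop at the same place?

The voiceless stop at the same place is a voiceless alveolar stop — in this inventory, /t/.

/t/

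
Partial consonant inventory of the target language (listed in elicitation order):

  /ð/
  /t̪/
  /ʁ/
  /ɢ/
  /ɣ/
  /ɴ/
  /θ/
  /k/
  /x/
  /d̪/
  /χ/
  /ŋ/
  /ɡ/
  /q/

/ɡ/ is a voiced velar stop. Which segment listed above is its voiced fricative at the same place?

The voiced fricative at the same place is a voiced velar fricative — in this inventory, /ɣ/.

/ɣ/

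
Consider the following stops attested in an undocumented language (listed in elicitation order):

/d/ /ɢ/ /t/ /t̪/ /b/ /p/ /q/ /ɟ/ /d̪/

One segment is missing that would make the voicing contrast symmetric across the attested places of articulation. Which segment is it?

/c/

bilabial: voiceless /p/, voiced /b/.
dental: voiceless /t̪/, voiced /d̪/.
alveolar: voiceless /t/, voiced /d/.
palatal: voiceless —, voiced /ɟ/.
uvular: voiceless /q/, voiced /ɢ/.
The palatal row has no voiceless member, so the gap is the voiceless palatal stop /c/.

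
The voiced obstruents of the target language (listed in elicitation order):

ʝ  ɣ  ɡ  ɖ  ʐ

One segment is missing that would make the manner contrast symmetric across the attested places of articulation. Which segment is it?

retroflex: stop /ɖ/, fricative /ʐ/.
palatal: stop —, fricative /ʝ/.
velar: stop /ɡ/, fricative /ɣ/.
The palatal row has no stop member, so the gap is the palatal stop /ɟ/.

/ɟ/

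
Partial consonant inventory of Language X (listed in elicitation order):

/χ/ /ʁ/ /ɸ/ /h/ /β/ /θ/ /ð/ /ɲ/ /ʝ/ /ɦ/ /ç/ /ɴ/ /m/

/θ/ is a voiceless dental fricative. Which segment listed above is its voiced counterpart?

/ð/

The voiced counterpart is a voiced dental fricative — in this inventory, /ð/.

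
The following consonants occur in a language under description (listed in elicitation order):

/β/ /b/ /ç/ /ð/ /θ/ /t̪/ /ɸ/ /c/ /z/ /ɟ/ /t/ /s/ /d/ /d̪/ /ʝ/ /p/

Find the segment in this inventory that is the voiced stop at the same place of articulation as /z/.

/d/

/z/ is a voiced alveolar fricative.
The voiced stop at the same place is a voiced alveolar stop — in this inventory, /d/.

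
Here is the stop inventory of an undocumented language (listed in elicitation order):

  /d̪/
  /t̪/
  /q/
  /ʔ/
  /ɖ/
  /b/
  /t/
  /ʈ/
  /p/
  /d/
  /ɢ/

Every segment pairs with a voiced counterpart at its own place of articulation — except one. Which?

Bilabial: /p/ ~ /b/
Dental: /t̪/ ~ /d̪/
Alveolar: /t/ ~ /d/
Retroflex: /ʈ/ ~ /ɖ/
Uvular: /q/ ~ /ɢ/
Glottal: only /ʔ/ (voiceless); no voiced partner.
So /ʔ/ is the unpaired segment.

/ʔ/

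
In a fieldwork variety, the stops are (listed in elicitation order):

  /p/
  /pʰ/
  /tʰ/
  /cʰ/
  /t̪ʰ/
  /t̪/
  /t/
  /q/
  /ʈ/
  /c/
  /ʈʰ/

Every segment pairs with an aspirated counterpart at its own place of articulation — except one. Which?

/q/

Bilabial: /p/ ~ /pʰ/
Dental: /t̪/ ~ /t̪ʰ/
Alveolar: /t/ ~ /tʰ/
Retroflex: /ʈ/ ~ /ʈʰ/
Palatal: /c/ ~ /cʰ/
Uvular: only /q/ (plain); no aspirated partner.
So /q/ is the unpaired segment.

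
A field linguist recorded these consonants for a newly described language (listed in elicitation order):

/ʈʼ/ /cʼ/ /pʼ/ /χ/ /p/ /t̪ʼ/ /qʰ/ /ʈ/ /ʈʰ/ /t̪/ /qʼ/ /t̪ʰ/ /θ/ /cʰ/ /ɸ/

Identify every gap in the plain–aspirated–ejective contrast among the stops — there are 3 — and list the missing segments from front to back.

/pʰ/, /c/, /q/

Plain: /p/ (bilabial), /t̪/ (dental), /ʈ/ (retroflex).
Aspirated: /t̪ʰ/ (dental), /ʈʰ/ (retroflex), /cʰ/ (palatal), /qʰ/ (uvular).
Ejective: /pʼ/ (bilabial), /t̪ʼ/ (dental), /ʈʼ/ (retroflex), /cʼ/ (palatal), /qʼ/ (uvular).
Gaps, from front to back: bilabial lacks aspirated (/pʰ/); palatal lacks plain (/c/); uvular lacks plain (/q/).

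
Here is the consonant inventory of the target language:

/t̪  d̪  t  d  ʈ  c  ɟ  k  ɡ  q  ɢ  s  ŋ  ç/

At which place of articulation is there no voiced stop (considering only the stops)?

retroflex

dental: voiceless /t̪/, voiced /d̪/.
alveolar: voiceless /t/, voiced /d/.
retroflex: voiceless /ʈ/, voiced —.
palatal: voiceless /c/, voiced /ɟ/.
velar: voiceless /k/, voiced /ɡ/.
uvular: voiceless /q/, voiced /ɢ/.
Every place of articulation has a voiced member except retroflex, where /ɖ/ would be expected.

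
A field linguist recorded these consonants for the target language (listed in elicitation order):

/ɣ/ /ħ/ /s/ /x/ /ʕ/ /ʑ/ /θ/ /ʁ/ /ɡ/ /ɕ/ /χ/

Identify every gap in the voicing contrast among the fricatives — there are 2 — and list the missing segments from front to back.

Voiceless: /θ/ (dental), /s/ (alveolar), /ɕ/ (alveolo-palatal), /x/ (velar), /χ/ (uvular), /ħ/ (pharyngeal).
Voiced: /ʑ/ (alveolo-palatal), /ɣ/ (velar), /ʁ/ (uvular), /ʕ/ (pharyngeal).
Gaps, from front to back: dental lacks voiced (/ð/); alveolar lacks voiced (/z/).

/ð/, /z/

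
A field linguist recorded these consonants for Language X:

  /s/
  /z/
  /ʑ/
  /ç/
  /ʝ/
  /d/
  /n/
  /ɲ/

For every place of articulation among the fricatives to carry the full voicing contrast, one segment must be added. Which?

/ɕ/

place of articulation  voiceless  voiced  
alveolar          s         z       
alveolo-palatal   —         ʑ       
palatal           ç         ʝ       
The alveolo-palatal row has no voiceless member, so the gap is the voiceless alveolo-palatal fricative /ɕ/.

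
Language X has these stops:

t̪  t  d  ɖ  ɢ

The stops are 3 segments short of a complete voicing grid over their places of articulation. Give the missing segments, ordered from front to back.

/d̪/, /ʈ/, /q/

Voiceless: /t̪/ (dental), /t/ (alveolar).
Voiced: /d/ (alveolar), /ɖ/ (retroflex), /ɢ/ (uvular).
Gaps, from front to back: dental lacks voiced (/d̪/); retroflex lacks voiceless (/ʈ/); uvular lacks voiceless (/q/).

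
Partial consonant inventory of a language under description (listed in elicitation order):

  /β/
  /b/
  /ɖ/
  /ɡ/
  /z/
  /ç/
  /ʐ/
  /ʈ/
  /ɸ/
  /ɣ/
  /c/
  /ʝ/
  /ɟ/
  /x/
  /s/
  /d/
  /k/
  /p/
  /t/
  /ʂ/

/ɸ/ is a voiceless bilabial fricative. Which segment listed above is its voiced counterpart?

/β/

The voiced counterpart is a voiced bilabial fricative — in this inventory, /β/.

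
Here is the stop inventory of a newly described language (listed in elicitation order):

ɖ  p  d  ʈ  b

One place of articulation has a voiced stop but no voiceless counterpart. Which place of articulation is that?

bilabial: voiceless /p/, voiced /b/.
alveolar: voiceless —, voiced /d/.
retroflex: voiceless /ʈ/, voiced /ɖ/.
Every place of articulation has a voiceless member except alveolar, where /t/ would be expected.

alveolar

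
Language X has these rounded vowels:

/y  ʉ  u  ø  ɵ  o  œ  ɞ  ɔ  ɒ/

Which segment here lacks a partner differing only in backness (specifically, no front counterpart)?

High: /y/ ~ /ʉ/ ~ /u/
High-mid: /ø/ ~ /ɵ/ ~ /o/
Low-mid: /œ/ ~ /ɞ/ ~ /ɔ/
Low: only /ɒ/ (back); no front partner.
So /ɒ/ is the unpaired segment.

/ɒ/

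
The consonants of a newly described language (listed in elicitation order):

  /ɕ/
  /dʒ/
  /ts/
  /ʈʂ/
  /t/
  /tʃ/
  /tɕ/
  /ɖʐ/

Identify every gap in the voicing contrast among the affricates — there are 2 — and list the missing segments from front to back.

/dz/, /dʑ/

Voiceless: /ts/ (alveolar), /tʃ/ (postalveolar), /ʈʂ/ (retroflex), /tɕ/ (alveolo-palatal).
Voiced: /dʒ/ (postalveolar), /ɖʐ/ (retroflex).
Gaps, from front to back: alveolar lacks voiced (/dz/); alveolo-palatal lacks voiced (/dʑ/).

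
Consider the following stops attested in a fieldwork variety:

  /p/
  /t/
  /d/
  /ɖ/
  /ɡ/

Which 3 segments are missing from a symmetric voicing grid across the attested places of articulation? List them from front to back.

bilabial: voiceless /p/, voiced —.
alveolar: voiceless /t/, voiced /d/.
retroflex: voiceless —, voiced /ɖ/.
velar: voiceless —, voiced /ɡ/.
Gaps, from front to back: bilabial lacks voiced (/b/); retroflex lacks voiceless (/ʈ/); velar lacks voiceless (/k/).

/b/, /ʈ/, /k/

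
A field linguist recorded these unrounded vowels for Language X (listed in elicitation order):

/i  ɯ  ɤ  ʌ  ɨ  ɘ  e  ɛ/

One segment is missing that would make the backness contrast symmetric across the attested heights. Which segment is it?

/ɜ/

Front: /i/ (high), /e/ (high-mid), /ɛ/ (low-mid).
Central: /ɨ/ (high), /ɘ/ (high-mid).
Back: /ɯ/ (high), /ɤ/ (high-mid), /ʌ/ (low-mid).
The low-mid row has no central member, so the gap is the low-mid central unrounded vowel /ɜ/.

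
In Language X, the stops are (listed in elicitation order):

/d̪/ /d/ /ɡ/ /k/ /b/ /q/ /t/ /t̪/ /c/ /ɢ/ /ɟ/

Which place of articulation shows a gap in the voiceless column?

place of articulation  voiceless  voiced  
bilabial          —         b       
dental            t̪        d̪      
alveolar          t         d       
palatal           c         ɟ       
velar             k         ɡ       
uvular            q         ɢ       
Every place of articulation has a voiceless member except bilabial, where /p/ would be expected.

bilabial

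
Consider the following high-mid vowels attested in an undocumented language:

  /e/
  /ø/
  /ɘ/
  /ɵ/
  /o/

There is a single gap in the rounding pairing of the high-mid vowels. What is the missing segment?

/ɤ/

backness          unrounded  rounded 
front             e         ø       
central           ɘ         ɵ       
back              —         o       
The back row has no unrounded member, so the gap is the back unrounded vowel /ɤ/.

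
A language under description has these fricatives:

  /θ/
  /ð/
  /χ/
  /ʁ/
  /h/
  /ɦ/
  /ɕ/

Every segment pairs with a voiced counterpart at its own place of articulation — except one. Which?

/ɕ/

Dental: /θ/ ~ /ð/
Uvular: /χ/ ~ /ʁ/
Glottal: /h/ ~ /ɦ/
Alveolo-palatal: only /ɕ/ (voiceless); no voiced partner.
So /ɕ/ is the unpaired segment.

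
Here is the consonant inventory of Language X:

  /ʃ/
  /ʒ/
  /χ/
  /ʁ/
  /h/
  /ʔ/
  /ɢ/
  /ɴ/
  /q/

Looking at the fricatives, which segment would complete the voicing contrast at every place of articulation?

/ɦ/

place of articulation  voiceless  voiced  
postalveolar      ʃ         ʒ       
uvular            χ         ʁ       
glottal           h         —       
The glottal row has no voiced member, so the gap is the voiced glottal fricative /ɦ/.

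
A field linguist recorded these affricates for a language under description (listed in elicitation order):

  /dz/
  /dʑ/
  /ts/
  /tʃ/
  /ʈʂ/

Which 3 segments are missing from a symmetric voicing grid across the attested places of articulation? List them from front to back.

/dʒ/, /ɖʐ/, /tɕ/

Voiceless: /ts/ (alveolar), /tʃ/ (postalveolar), /ʈʂ/ (retroflex).
Voiced: /dz/ (alveolar), /dʑ/ (alveolo-palatal).
Gaps, from front to back: postalveolar lacks voiced (/dʒ/); retroflex lacks voiced (/ɖʐ/); alveolo-palatal lacks voiceless (/tɕ/).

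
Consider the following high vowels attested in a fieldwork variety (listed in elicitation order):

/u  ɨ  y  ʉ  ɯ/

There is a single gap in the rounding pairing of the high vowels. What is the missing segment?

/i/

Unrounded: /ɨ/ (central), /ɯ/ (back).
Rounded: /y/ (front), /ʉ/ (central), /u/ (back).
The front row has no unrounded member, so the gap is the front unrounded vowel /i/.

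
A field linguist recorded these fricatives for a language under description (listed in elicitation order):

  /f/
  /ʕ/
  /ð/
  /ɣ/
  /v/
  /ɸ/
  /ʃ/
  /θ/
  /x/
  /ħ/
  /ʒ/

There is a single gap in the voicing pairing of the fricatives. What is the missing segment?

place of articulation  voiceless  voiced  
bilabial          ɸ         —       
labiodental       f         v       
dental            θ         ð       
postalveolar      ʃ         ʒ       
velar             x         ɣ       
pharyngeal        ħ         ʕ       
The bilabial row has no voiced member, so the gap is the voiced bilabial fricative /β/.

/β/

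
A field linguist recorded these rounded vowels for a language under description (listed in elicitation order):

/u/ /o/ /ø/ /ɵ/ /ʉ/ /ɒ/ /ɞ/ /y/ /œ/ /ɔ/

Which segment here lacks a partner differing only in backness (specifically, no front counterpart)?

/ɒ/

High: /y/ ~ /ʉ/ ~ /u/
High-mid: /ø/ ~ /ɵ/ ~ /o/
Low-mid: /œ/ ~ /ɞ/ ~ /ɔ/
Low: only /ɒ/ (back); no front partner.
So /ɒ/ is the unpaired segment.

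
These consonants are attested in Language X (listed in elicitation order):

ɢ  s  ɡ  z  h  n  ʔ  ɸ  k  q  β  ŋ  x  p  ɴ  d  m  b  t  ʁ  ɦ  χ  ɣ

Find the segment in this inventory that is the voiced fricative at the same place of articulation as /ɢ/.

/ʁ/

/ɢ/ is a voiced uvular stop.
The voiced fricative at the same place is a voiced uvular fricative — in this inventory, /ʁ/.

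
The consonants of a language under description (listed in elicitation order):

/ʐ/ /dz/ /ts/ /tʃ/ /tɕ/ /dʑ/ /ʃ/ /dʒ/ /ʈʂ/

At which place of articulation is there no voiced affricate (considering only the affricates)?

alveolar: voiceless /ts/, voiced /dz/.
postalveolar: voiceless /tʃ/, voiced /dʒ/.
retroflex: voiceless /ʈʂ/, voiced —.
alveolo-palatal: voiceless /tɕ/, voiced /dʑ/.
Every place of articulation has a voiced member except retroflex, where /ɖʐ/ would be expected.

retroflex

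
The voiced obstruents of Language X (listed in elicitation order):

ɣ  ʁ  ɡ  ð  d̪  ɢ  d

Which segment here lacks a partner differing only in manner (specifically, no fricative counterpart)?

Dental: /d̪/ ~ /ð/
Velar: /ɡ/ ~ /ɣ/
Uvular: /ɢ/ ~ /ʁ/
Alveolar: only /d/ (stop); no fricative partner.
So /d/ is the unpaired segment.

/d/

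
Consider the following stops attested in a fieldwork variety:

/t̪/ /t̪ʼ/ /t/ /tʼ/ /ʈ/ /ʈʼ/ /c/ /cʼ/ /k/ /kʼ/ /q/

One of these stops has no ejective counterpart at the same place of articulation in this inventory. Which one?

Dental: /t̪/ ~ /t̪ʼ/
Alveolar: /t/ ~ /tʼ/
Retroflex: /ʈ/ ~ /ʈʼ/
Palatal: /c/ ~ /cʼ/
Velar: /k/ ~ /kʼ/
Uvular: only /q/ (plain); no ejective partner.
So /q/ is the unpaired segment.

/q/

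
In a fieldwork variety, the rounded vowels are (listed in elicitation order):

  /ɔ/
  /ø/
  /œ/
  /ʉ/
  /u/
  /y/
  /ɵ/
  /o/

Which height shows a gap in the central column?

high: front /y/, central /ʉ/, back /u/.
high-mid: front /ø/, central /ɵ/, back /o/.
low-mid: front /œ/, central —, back /ɔ/.
Every height has a central member except low-mid, where /ɞ/ would be expected.

low-mid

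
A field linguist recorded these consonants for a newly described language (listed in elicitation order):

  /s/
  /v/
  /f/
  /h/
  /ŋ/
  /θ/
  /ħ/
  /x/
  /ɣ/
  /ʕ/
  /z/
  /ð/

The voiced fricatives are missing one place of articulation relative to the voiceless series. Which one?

place of articulation  voiceless  voiced  
labiodental       f         v       
dental            θ         ð       
alveolar          s         z       
velar             x         ɣ       
pharyngeal        ħ         ʕ       
glottal           h         —       
Every place of articulation has a voiced member except glottal, where /ɦ/ would be expected.

glottal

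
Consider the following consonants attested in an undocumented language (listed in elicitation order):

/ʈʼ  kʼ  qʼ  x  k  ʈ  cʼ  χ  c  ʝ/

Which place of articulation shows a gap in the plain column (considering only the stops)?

place of articulation  plain     ejective
retroflex         ʈ         ʈʼ      
palatal           c         cʼ      
velar             k         kʼ      
uvular            —         qʼ      
Every place of articulation has a plain member except uvular, where /q/ would be expected.

uvular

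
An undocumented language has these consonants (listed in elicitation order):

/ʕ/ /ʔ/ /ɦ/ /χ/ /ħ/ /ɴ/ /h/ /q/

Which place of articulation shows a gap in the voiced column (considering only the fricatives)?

Voiceless: /χ/ (uvular), /ħ/ (pharyngeal), /h/ (glottal).
Voiced: /ʕ/ (pharyngeal), /ɦ/ (glottal).
Every place of articulation has a voiced member except uvular, where /ʁ/ would be expected.

uvular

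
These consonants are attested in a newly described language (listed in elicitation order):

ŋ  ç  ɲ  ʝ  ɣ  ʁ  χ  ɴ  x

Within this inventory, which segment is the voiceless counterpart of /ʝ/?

/ç/

/ʝ/ is a voiced palatal fricative.
The voiceless counterpart is a voiceless palatal fricative — in this inventory, /ç/.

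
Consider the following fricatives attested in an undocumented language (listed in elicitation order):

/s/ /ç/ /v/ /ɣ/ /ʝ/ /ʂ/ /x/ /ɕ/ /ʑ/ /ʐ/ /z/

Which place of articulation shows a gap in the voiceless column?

Voiceless: /s/ (alveolar), /ʂ/ (retroflex), /ɕ/ (alveolo-palatal), /ç/ (palatal), /x/ (velar).
Voiced: /v/ (labiodental), /z/ (alveolar), /ʐ/ (retroflex), /ʑ/ (alveolo-palatal), /ʝ/ (palatal), /ɣ/ (velar).
Every place of articulation has a voiceless member except labiodental, where /f/ would be expected.

labiodental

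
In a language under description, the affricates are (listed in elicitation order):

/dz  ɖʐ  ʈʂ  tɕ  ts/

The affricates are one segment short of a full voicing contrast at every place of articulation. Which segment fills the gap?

/dʑ/

Voiceless: /ts/ (alveolar), /ʈʂ/ (retroflex), /tɕ/ (alveolo-palatal).
Voiced: /dz/ (alveolar), /ɖʐ/ (retroflex).
The alveolo-palatal row has no voiced member, so the gap is the voiced alveolo-palatal affricate /dʑ/.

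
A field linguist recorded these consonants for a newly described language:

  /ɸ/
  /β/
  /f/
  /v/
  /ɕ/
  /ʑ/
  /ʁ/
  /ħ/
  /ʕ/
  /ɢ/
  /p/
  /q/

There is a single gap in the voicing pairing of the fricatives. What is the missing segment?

bilabial: voiceless /ɸ/, voiced /β/.
labiodental: voiceless /f/, voiced /v/.
alveolo-palatal: voiceless /ɕ/, voiced /ʑ/.
uvular: voiceless —, voiced /ʁ/.
pharyngeal: voiceless /ħ/, voiced /ʕ/.
The uvular row has no voiceless member, so the gap is the voiceless uvular fricative /χ/.

/χ/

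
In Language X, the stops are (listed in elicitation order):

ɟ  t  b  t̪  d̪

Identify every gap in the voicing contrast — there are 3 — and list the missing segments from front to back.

place of articulation  voiceless  voiced  
bilabial          —         b       
dental            t̪        d̪      
alveolar          t         —       
palatal           —         ɟ       
Gaps, from front to back: bilabial lacks voiceless (/p/); alveolar lacks voiced (/d/); palatal lacks voiceless (/c/).

/p/, /d/, /c/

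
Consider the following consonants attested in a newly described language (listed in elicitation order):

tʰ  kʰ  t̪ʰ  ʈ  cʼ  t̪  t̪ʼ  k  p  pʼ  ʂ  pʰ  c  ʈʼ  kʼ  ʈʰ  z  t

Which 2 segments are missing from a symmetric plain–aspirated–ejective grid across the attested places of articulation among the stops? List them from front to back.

bilabial: plain /p/, aspirated /pʰ/, ejective /pʼ/.
dental: plain /t̪/, aspirated /t̪ʰ/, ejective /t̪ʼ/.
alveolar: plain /t/, aspirated /tʰ/, ejective —.
retroflex: plain /ʈ/, aspirated /ʈʰ/, ejective /ʈʼ/.
palatal: plain /c/, aspirated —, ejective /cʼ/.
velar: plain /k/, aspirated /kʰ/, ejective /kʼ/.
Gaps, from front to back: alveolar lacks ejective (/tʼ/); palatal lacks aspirated (/cʰ/).

/tʼ/, /cʰ/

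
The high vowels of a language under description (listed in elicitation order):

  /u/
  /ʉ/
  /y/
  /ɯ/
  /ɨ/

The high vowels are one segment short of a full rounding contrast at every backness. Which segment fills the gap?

Unrounded: /ɨ/ (central), /ɯ/ (back).
Rounded: /y/ (front), /ʉ/ (central), /u/ (back).
The front row has no unrounded member, so the gap is the front unrounded vowel /i/.

/i/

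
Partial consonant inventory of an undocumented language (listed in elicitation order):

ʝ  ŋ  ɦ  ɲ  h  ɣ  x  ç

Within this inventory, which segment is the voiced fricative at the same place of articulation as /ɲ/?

/ʝ/

/ɲ/ is a palatal nasal.
The voiced fricative at the same place is a voiced palatal fricative — in this inventory, /ʝ/.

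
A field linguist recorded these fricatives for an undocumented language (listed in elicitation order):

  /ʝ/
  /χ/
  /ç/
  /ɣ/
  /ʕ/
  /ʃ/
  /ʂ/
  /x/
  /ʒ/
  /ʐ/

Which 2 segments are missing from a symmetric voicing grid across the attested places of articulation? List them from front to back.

place of articulation  voiceless  voiced  
postalveolar      ʃ         ʒ       
retroflex         ʂ         ʐ       
palatal           ç         ʝ       
velar             x         ɣ       
uvular            χ         —       
pharyngeal        —         ʕ       
Gaps, from front to back: uvular lacks voiced (/ʁ/); pharyngeal lacks voiceless (/ħ/).

/ʁ/, /ħ/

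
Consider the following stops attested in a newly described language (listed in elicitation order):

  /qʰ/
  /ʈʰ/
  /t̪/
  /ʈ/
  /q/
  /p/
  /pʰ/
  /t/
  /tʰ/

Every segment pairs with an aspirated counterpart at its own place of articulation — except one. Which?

/t̪/

Bilabial: /p/ ~ /pʰ/
Alveolar: /t/ ~ /tʰ/
Retroflex: /ʈ/ ~ /ʈʰ/
Uvular: /q/ ~ /qʰ/
Dental: only /t̪/ (plain); no aspirated partner.
So /t̪/ is the unpaired segment.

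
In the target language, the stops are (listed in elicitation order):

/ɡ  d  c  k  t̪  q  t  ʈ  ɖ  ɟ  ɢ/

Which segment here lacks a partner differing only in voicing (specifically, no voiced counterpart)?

/t̪/

Alveolar: /t/ ~ /d/
Retroflex: /ʈ/ ~ /ɖ/
Palatal: /c/ ~ /ɟ/
Velar: /k/ ~ /ɡ/
Uvular: /q/ ~ /ɢ/
Dental: only /t̪/ (voiceless); no voiced partner.
So /t̪/ is the unpaired segment.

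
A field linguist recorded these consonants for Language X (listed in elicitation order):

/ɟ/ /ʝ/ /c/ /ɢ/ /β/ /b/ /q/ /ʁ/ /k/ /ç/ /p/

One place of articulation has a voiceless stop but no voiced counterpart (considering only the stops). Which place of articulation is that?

bilabial: voiceless /p/, voiced /b/.
palatal: voiceless /c/, voiced /ɟ/.
velar: voiceless /k/, voiced —.
uvular: voiceless /q/, voiced /ɢ/.
Every place of articulation has a voiced member except velar, where /ɡ/ would be expected.

velar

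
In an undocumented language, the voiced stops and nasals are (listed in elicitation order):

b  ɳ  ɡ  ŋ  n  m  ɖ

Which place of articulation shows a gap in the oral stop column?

alveolar

bilabial: oral stop /b/, nasal /m/.
alveolar: oral stop —, nasal /n/.
retroflex: oral stop /ɖ/, nasal /ɳ/.
velar: oral stop /ɡ/, nasal /ŋ/.
Every place of articulation has an oral stop member except alveolar, where /d/ would be expected.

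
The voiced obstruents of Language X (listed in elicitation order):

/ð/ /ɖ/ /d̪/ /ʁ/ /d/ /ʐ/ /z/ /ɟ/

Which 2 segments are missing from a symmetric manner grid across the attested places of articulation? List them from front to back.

/ʝ/, /ɢ/

place of articulation  stop      fricative
dental            d̪        ð       
alveolar          d         z       
retroflex         ɖ         ʐ       
palatal           ɟ         —       
uvular            —         ʁ       
Gaps, from front to back: palatal lacks fricative (/ʝ/); uvular lacks stop (/ɢ/).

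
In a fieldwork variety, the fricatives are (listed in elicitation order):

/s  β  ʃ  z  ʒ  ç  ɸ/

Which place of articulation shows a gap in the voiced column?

bilabial: voiceless /ɸ/, voiced /β/.
alveolar: voiceless /s/, voiced /z/.
postalveolar: voiceless /ʃ/, voiced /ʒ/.
palatal: voiceless /ç/, voiced —.
Every place of articulation has a voiced member except palatal, where /ʝ/ would be expected.

palatal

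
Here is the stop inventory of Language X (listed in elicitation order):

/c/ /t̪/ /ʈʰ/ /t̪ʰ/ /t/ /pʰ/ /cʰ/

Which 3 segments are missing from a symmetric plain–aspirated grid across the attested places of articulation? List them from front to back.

/p/, /tʰ/, /ʈ/

bilabial: plain —, aspirated /pʰ/.
dental: plain /t̪/, aspirated /t̪ʰ/.
alveolar: plain /t/, aspirated —.
retroflex: plain —, aspirated /ʈʰ/.
palatal: plain /c/, aspirated /cʰ/.
Gaps, from front to back: bilabial lacks plain (/p/); alveolar lacks aspirated (/tʰ/); retroflex lacks plain (/ʈ/).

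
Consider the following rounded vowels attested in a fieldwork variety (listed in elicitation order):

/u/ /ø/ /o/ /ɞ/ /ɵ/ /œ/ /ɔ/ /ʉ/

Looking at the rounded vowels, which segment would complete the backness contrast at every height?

/y/

high: front —, central /ʉ/, back /u/.
high-mid: front /ø/, central /ɵ/, back /o/.
low-mid: front /œ/, central /ɞ/, back /ɔ/.
The high row has no front member, so the gap is the high front rounded vowel /y/.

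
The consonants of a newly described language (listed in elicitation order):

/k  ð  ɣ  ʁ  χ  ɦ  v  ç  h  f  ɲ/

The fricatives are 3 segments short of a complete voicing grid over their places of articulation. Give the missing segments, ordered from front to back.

/θ/, /ʝ/, /x/

labiodental: voiceless /f/, voiced /v/.
dental: voiceless —, voiced /ð/.
palatal: voiceless /ç/, voiced —.
velar: voiceless —, voiced /ɣ/.
uvular: voiceless /χ/, voiced /ʁ/.
glottal: voiceless /h/, voiced /ɦ/.
Gaps, from front to back: dental lacks voiceless (/θ/); palatal lacks voiced (/ʝ/); velar lacks voiceless (/x/).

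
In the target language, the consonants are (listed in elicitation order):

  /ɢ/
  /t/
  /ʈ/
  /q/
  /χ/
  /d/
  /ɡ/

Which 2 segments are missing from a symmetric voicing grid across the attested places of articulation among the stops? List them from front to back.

alveolar: voiceless /t/, voiced /d/.
retroflex: voiceless /ʈ/, voiced —.
velar: voiceless —, voiced /ɡ/.
uvular: voiceless /q/, voiced /ɢ/.
Gaps, from front to back: retroflex lacks voiced (/ɖ/); velar lacks voiceless (/k/).

/ɖ/, /k/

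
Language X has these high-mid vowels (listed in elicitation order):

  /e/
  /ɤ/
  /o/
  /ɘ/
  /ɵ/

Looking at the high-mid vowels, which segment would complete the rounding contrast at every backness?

front: unrounded /e/, rounded —.
central: unrounded /ɘ/, rounded /ɵ/.
back: unrounded /ɤ/, rounded /o/.
The front row has no rounded member, so the gap is the front rounded vowel /ø/.

/ø/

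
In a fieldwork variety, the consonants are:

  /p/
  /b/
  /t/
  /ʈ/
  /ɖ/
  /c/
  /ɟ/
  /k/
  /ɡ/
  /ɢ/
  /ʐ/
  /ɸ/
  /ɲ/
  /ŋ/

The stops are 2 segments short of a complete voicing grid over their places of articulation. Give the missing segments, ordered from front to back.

place of articulation  voiceless  voiced  
bilabial          p         b       
alveolar          t         —       
retroflex         ʈ         ɖ       
palatal           c         ɟ       
velar             k         ɡ       
uvular            —         ɢ       
Gaps, from front to back: alveolar lacks voiced (/d/); uvular lacks voiceless (/q/).

/d/, /q/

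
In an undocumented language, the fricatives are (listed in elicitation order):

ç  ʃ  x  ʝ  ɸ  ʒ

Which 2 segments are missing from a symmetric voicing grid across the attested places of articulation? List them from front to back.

/β/, /ɣ/

bilabial: voiceless /ɸ/, voiced —.
postalveolar: voiceless /ʃ/, voiced /ʒ/.
palatal: voiceless /ç/, voiced /ʝ/.
velar: voiceless /x/, voiced —.
Gaps, from front to back: bilabial lacks voiced (/β/); velar lacks voiced (/ɣ/).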